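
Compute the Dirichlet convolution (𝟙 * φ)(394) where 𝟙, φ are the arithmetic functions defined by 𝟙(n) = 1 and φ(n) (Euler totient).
(𝟙 * φ)(394) = 394

Divisors of 394: [1, 2, 197, 394]. For each d | 394:
  d = 1: 𝟙(1) · φ(394/1) = 1 · 196 = 196
  d = 2: 𝟙(2) · φ(394/2) = 1 · 196 = 196
  d = 197: 𝟙(197) · φ(394/197) = 1 · 1 = 1
  d = 394: 𝟙(394) · φ(394/394) = 1 · 1 = 1
Summing: (𝟙 * φ)(394) = 196 + 196 + 1 + 1 = 394.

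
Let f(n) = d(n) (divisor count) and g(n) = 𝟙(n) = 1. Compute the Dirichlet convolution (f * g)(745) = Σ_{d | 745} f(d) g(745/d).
(d * 𝟙)(745) = 9

Divisors of 745: [1, 5, 149, 745]. For each d | 745:
  d = 1: d(1) · 𝟙(745/1) = 1 · 1 = 1
  d = 5: d(5) · 𝟙(745/5) = 2 · 1 = 2
  d = 149: d(149) · 𝟙(745/149) = 2 · 1 = 2
  d = 745: d(745) · 𝟙(745/745) = 4 · 1 = 4
Summing: (d * 𝟙)(745) = 1 + 2 + 2 + 4 = 9.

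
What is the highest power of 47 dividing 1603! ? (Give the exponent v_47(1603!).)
v_47(1603!) = 34

Legendre's formula: v_p(n!) = Σ_{k ≥ 1} ⌊n / p^k⌋. For p = 47, n = 1603, the terms are:
  ⌊1603/47^1⌋ = ⌊1603/47⌋ = 34
(the next term ⌊1603/47^2⌋ = 0, terminating the sum). Summing: v_47(1603!) = 34 = 34.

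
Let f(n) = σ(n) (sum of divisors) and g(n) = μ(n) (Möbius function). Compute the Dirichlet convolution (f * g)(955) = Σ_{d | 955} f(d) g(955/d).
(σ * μ)(955) = 955

Divisors of 955: [1, 5, 191, 955]. For each d | 955:
  d = 1: σ(1) · μ(955/1) = 1 · 1 = 1
  d = 5: σ(5) · μ(955/5) = 6 · -1 = -6
  d = 191: σ(191) · μ(955/191) = 192 · -1 = -192
  d = 955: σ(955) · μ(955/955) = 1152 · 1 = 1152
Summing: (σ * μ)(955) = 1 + -6 + -192 + 1152 = 955.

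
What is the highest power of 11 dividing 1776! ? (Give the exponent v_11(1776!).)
v_11(1776!) = 176

Legendre's formula: v_p(n!) = Σ_{k ≥ 1} ⌊n / p^k⌋. For p = 11, n = 1776, the terms are:
  ⌊1776/11^1⌋ = ⌊1776/11⌋ = 161
  ⌊1776/11^2⌋ = ⌊1776/121⌋ = 14
  ⌊1776/11^3⌋ = ⌊1776/1331⌋ = 1
(the next term ⌊1776/11^4⌋ = 0, terminating the sum). Summing: v_11(1776!) = 161 + 14 + 1 = 176.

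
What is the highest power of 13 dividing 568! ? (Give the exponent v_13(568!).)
v_13(568!) = 46

Legendre's formula: v_p(n!) = Σ_{k ≥ 1} ⌊n / p^k⌋. For p = 13, n = 568, the terms are:
  ⌊568/13^1⌋ = ⌊568/13⌋ = 43
  ⌊568/13^2⌋ = ⌊568/169⌋ = 3
(the next term ⌊568/13^3⌋ = 0, terminating the sum). Summing: v_13(568!) = 43 + 3 = 46.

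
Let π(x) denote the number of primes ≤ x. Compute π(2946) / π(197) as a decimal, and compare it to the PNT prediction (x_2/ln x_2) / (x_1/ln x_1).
π(2946)/π(197) = 424/45 ≈ 9.4222;  PNT prediction ≈ 9.8904.

π(197) = 45 and π(2946) = 424, so π(2946)/π(197) ≈ 9.4222. The PNT-predicted ratio is (2946/ln(2946)) / (197/ln(197)) ≈ 9.8904. The two agree to within a few percent, as expected.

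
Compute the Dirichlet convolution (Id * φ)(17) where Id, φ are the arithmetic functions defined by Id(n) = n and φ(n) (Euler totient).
(Id * φ)(17) = 33

Divisors of 17: [1, 17]. For each d | 17:
  d = 1: Id(1) · φ(17/1) = 1 · 16 = 16
  d = 17: Id(17) · φ(17/17) = 17 · 1 = 17
Summing: (Id * φ)(17) = 16 + 17 = 33.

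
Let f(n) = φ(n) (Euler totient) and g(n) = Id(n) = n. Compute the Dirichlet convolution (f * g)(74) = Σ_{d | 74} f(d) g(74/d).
(φ * Id)(74) = 219

Divisors of 74: [1, 2, 37, 74]. For each d | 74:
  d = 1: φ(1) · Id(74/1) = 1 · 74 = 74
  d = 2: φ(2) · Id(74/2) = 1 · 37 = 37
  d = 37: φ(37) · Id(74/37) = 36 · 2 = 72
  d = 74: φ(74) · Id(74/74) = 36 · 1 = 36
Summing: (φ * Id)(74) = 74 + 37 + 72 + 36 = 219.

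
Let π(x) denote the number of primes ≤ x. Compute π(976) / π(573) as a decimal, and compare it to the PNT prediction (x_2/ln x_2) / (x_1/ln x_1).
π(976)/π(573) = 164/105 ≈ 1.5619;  PNT prediction ≈ 1.5715.

π(573) = 105 and π(976) = 164, so π(976)/π(573) ≈ 1.5619. The PNT-predicted ratio is (976/ln(976)) / (573/ln(573)) ≈ 1.5715. The two agree to within a few percent, as expected.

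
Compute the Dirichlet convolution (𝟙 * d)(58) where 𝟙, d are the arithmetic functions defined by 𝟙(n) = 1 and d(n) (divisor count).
(𝟙 * d)(58) = 9

Divisors of 58: [1, 2, 29, 58]. For each d | 58:
  d = 1: 𝟙(1) · d(58/1) = 1 · 4 = 4
  d = 2: 𝟙(2) · d(58/2) = 1 · 2 = 2
  d = 29: 𝟙(29) · d(58/29) = 1 · 2 = 2
  d = 58: 𝟙(58) · d(58/58) = 1 · 1 = 1
Summing: (𝟙 * d)(58) = 4 + 2 + 2 + 1 = 9.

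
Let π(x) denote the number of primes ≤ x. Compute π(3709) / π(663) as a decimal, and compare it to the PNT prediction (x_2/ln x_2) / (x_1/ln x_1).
π(3709)/π(663) = 518/121 ≈ 4.2810;  PNT prediction ≈ 4.4223.

π(663) = 121 and π(3709) = 518, so π(3709)/π(663) ≈ 4.2810. The PNT-predicted ratio is (3709/ln(3709)) / (663/ln(663)) ≈ 4.4223. The two agree to within a few percent, as expected.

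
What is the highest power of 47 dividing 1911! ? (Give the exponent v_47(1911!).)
v_47(1911!) = 40

Legendre's formula: v_p(n!) = Σ_{k ≥ 1} ⌊n / p^k⌋. For p = 47, n = 1911, the terms are:
  ⌊1911/47^1⌋ = ⌊1911/47⌋ = 40
(the next term ⌊1911/47^2⌋ = 0, terminating the sum). Summing: v_47(1911!) = 40 = 40.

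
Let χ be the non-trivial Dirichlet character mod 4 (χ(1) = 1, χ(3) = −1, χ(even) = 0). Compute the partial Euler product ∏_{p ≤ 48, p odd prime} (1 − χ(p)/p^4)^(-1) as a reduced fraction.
∏ = 424022009220093808147330044599350686845258380222853/428762185161728930691534489551822091105495385374720

The odd primes p ≤ 48 are [3, 5, 7, 11, 13, 17, 19, 23, 29, 31, 37, 41, 43, 47]. For each, χ(p) = 1 if p ≡ 1 mod 4, χ(p) = −1 if p ≡ 3 mod 4. Taking (1 − χ(p)/p^4)^(-1) = p^4/(p^4 − χ(p)): (1 − (-1)/3^4)^(-1) · (1 − (1)/5^4)^(-1) · (1 − (-1)/7^4)^(-1) · (1 − (-1)/11^4)^(-1) · (1 − (1)/13^4)^(-1) · (1 − (1)/17^4)^(-1) · (1 − (-1)/19^4)^(-1) · (1 − (-1)/23^4)^(-1) · (1 − (1)/29^4)^(-1) · (1 − (-1)/31^4)^(-1) · (1 − (1)/37^4)^(-1) · (1 − (1)/41^4)^(-1) · (1 − (-1)/43^4)^(-1) · (1 − (-1)/47^4)^(-1) = 424022009220093808147330044599350686845258380222853/428762185161728930691534489551822091105495385374720.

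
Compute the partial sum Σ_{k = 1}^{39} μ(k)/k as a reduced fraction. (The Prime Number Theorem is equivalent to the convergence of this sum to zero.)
Σ μ(k)/k = 124873406579/2473579378270

Values of μ(k) for 1 ≤ k ≤ 39: μ(1) = 1, μ(2) = -1, μ(3) = -1, μ(5) = -1, μ(6) = 1, μ(7) = -1, μ(10) = 1, μ(11) = -1, μ(13) = -1, μ(14) = 1, μ(15) = 1, μ(17) = -1, μ(19) = -1, μ(21) = 1, μ(22) = 1, μ(23) = -1, μ(26) = 1, μ(29) = -1, μ(30) = -1, μ(31) = -1, μ(33) = 1, μ(34) = 1, μ(35) = 1, μ(37) = -1, μ(38) = 1, μ(39) = 1, with μ = 0 on non-squarefree integers. Summing μ(k)/k for k where μ(k) ≠ 0 gives 124873406579/2473579378270 ≈ 0.0505. (PNT ⟺ this sum → 0 as n → ∞.)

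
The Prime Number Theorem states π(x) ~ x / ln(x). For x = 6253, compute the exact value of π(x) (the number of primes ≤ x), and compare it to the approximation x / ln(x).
π(6253) = 812;  x/ln(x) ≈ 715.38;  relative error ≈ 11.90%.

Directly count primes up to 6253: π(6253) = 812. The PNT approximation gives 6253/ln(6253) ≈ 6253/8.74082 ≈ 715.38. Relative error (π(x) − x/ln(x)) / π(x) ≈ 11.90%; the approximation is known to undercount slightly (Li(x) is a better estimate).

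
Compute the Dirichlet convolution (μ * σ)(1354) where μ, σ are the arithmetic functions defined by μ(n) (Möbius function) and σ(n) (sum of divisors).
(μ * σ)(1354) = 1354

Divisors of 1354: [1, 2, 677, 1354]. For each d | 1354:
  d = 1: μ(1) · σ(1354/1) = 1 · 2034 = 2034
  d = 2: μ(2) · σ(1354/2) = -1 · 678 = -678
  d = 677: μ(677) · σ(1354/677) = -1 · 3 = -3
  d = 1354: μ(1354) · σ(1354/1354) = 1 · 1 = 1
Summing: (μ * σ)(1354) = 2034 + -678 + -3 + 1 = 1354.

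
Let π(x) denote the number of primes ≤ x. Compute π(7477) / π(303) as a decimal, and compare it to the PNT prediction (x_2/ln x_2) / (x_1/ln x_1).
π(7477)/π(303) = 946/62 ≈ 15.2581;  PNT prediction ≈ 15.8074.

π(303) = 62 and π(7477) = 946, so π(7477)/π(303) ≈ 15.2581. The PNT-predicted ratio is (7477/ln(7477)) / (303/ln(303)) ≈ 15.8074. The two agree to within a few percent, as expected.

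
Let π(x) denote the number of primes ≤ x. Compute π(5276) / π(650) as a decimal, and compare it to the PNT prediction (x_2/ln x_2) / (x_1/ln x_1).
π(5276)/π(650) = 699/118 ≈ 5.9237;  PNT prediction ≈ 6.1339.

π(650) = 118 and π(5276) = 699, so π(5276)/π(650) ≈ 5.9237. The PNT-predicted ratio is (5276/ln(5276)) / (650/ln(650)) ≈ 6.1339. The two agree to within a few percent, as expected.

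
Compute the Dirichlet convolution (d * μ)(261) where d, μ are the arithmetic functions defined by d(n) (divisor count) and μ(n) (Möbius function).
(d * μ)(261) = 1

Divisors of 261: [1, 3, 9, 29, 87, 261]. For each d | 261:
  d = 1: d(1) · μ(261/1) = 1 · 0 = 0
  d = 3: d(3) · μ(261/3) = 2 · 1 = 2
  d = 9: d(9) · μ(261/9) = 3 · -1 = -3
  d = 29: d(29) · μ(261/29) = 2 · 0 = 0
  d = 87: d(87) · μ(261/87) = 4 · -1 = -4
  d = 261: d(261) · μ(261/261) = 6 · 1 = 6
Summing: (d * μ)(261) = 0 + 2 + -3 + 0 + -4 + 6 = 1.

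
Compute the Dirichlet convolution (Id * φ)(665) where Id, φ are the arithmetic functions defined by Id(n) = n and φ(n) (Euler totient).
(Id * φ)(665) = 4329

Divisors of 665: [1, 5, 7, 19, 35, 95, 133, 665]. For each d | 665:
  d = 1: Id(1) · φ(665/1) = 1 · 432 = 432
  d = 5: Id(5) · φ(665/5) = 5 · 108 = 540
  d = 7: Id(7) · φ(665/7) = 7 · 72 = 504
  d = 19: Id(19) · φ(665/19) = 19 · 24 = 456
  d = 35: Id(35) · φ(665/35) = 35 · 18 = 630
  d = 95: Id(95) · φ(665/95) = 95 · 6 = 570
  d = 133: Id(133) · φ(665/133) = 133 · 4 = 532
  d = 665: Id(665) · φ(665/665) = 665 · 1 = 665
Summing: (Id * φ)(665) = 432 + 540 + 504 + 456 + 630 + 570 + 532 + 665 = 4329.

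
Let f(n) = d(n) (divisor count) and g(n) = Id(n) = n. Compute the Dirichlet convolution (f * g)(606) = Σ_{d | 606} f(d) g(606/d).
(d * Id)(606) = 2060

Divisors of 606: [1, 2, 3, 6, 101, 202, 303, 606]. For each d | 606:
  d = 1: d(1) · Id(606/1) = 1 · 606 = 606
  d = 2: d(2) · Id(606/2) = 2 · 303 = 606
  d = 3: d(3) · Id(606/3) = 2 · 202 = 404
  d = 6: d(6) · Id(606/6) = 4 · 101 = 404
  d = 101: d(101) · Id(606/101) = 2 · 6 = 12
  d = 202: d(202) · Id(606/202) = 4 · 3 = 12
  d = 303: d(303) · Id(606/303) = 4 · 2 = 8
  d = 606: d(606) · Id(606/606) = 8 · 1 = 8
Summing: (d * Id)(606) = 606 + 606 + 404 + 404 + 12 + 12 + 8 + 8 = 2060.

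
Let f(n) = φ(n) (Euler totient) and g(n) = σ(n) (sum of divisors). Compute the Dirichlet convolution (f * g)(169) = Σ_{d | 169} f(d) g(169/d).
(φ * σ)(169) = 507

Divisors of 169: [1, 13, 169]. For each d | 169:
  d = 1: φ(1) · σ(169/1) = 1 · 183 = 183
  d = 13: φ(13) · σ(169/13) = 12 · 14 = 168
  d = 169: φ(169) · σ(169/169) = 156 · 1 = 156
Summing: (φ * σ)(169) = 183 + 168 + 156 = 507.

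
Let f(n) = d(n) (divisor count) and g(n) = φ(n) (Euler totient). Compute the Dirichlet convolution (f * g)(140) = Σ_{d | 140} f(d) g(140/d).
(d * φ)(140) = 336

Divisors of 140: [1, 2, 4, 5, 7, 10, 14, 20, 28, 35, 70, 140]. For each d | 140:
  d = 1: d(1) · φ(140/1) = 1 · 48 = 48
  d = 2: d(2) · φ(140/2) = 2 · 24 = 48
  d = 4: d(4) · φ(140/4) = 3 · 24 = 72
  d = 5: d(5) · φ(140/5) = 2 · 12 = 24
  d = 7: d(7) · φ(140/7) = 2 · 8 = 16
  d = 10: d(10) · φ(140/10) = 4 · 6 = 24
  d = 14: d(14) · φ(140/14) = 4 · 4 = 16
  d = 20: d(20) · φ(140/20) = 6 · 6 = 36
  d = 28: d(28) · φ(140/28) = 6 · 4 = 24
  d = 35: d(35) · φ(140/35) = 4 · 2 = 8
  d = 70: d(70) · φ(140/70) = 8 · 1 = 8
  d = 140: d(140) · φ(140/140) = 12 · 1 = 12
Summing: (d * φ)(140) = 48 + 48 + 72 + 24 + 16 + 24 + 16 + 36 + 24 + 8 + 8 + 12 = 336.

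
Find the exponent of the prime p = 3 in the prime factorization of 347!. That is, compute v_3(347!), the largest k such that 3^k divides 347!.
v_3(347!) = 170

Legendre's formula: v_p(n!) = Σ_{k ≥ 1} ⌊n / p^k⌋. For p = 3, n = 347, the terms are:
  ⌊347/3^1⌋ = ⌊347/3⌋ = 115
  ⌊347/3^2⌋ = ⌊347/9⌋ = 38
  ⌊347/3^3⌋ = ⌊347/27⌋ = 12
  ⌊347/3^4⌋ = ⌊347/81⌋ = 4
  ⌊347/3^5⌋ = ⌊347/243⌋ = 1
(the next term ⌊347/3^6⌋ = 0, terminating the sum). Summing: v_3(347!) = 115 + 38 + 12 + 4 + 1 = 170.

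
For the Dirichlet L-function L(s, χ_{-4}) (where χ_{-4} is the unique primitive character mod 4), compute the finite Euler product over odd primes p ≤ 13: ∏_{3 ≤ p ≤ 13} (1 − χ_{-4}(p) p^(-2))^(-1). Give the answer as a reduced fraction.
∏ = 143143/156160

The odd primes p ≤ 13 are [3, 5, 7, 11, 13]. For each, χ(p) = 1 if p ≡ 1 mod 4, χ(p) = −1 if p ≡ 3 mod 4. Taking (1 − χ(p)/p^2)^(-1) = p^2/(p^2 − χ(p)): (1 − (-1)/3^2)^(-1) · (1 − (1)/5^2)^(-1) · (1 − (-1)/7^2)^(-1) · (1 − (-1)/11^2)^(-1) · (1 − (1)/13^2)^(-1) = 143143/156160.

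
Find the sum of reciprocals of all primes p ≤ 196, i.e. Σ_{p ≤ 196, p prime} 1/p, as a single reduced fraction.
Σ 1/p = 385774678978047295113064712800727674369526436922217581784412894295689697835549/198962376391690981640415251545285153602734402721821058212203976095413910572270

π(196) = 44, so the primes ≤ 196 are [2, 3, 5, 7, 11, 13, 17, 19, 23, 29, 31, 37, 41, 43, 47, 53, 59, 61, 67, 71, 73, 79, 83, 89, 97, 101, 103, 107, 109, 113, 127, 131, 137, 139, 149, 151, 157, 163, 167, 173, 179, 181, 191, 193]. Summing 1/p over these primes: 385774678978047295113064712800727674369526436922217581784412894295689697835549/198962376391690981640415251545285153602734402721821058212203976095413910572270 ≈ 1.9389. Mertens estimate ln ln(196) + 0.2615 ≈ 1.9251.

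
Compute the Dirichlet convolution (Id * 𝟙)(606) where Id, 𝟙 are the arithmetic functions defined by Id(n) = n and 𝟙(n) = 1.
(Id * 𝟙)(606) = 1224

Divisors of 606: [1, 2, 3, 6, 101, 202, 303, 606]. For each d | 606:
  d = 1: Id(1) · 𝟙(606/1) = 1 · 1 = 1
  d = 2: Id(2) · 𝟙(606/2) = 2 · 1 = 2
  d = 3: Id(3) · 𝟙(606/3) = 3 · 1 = 3
  d = 6: Id(6) · 𝟙(606/6) = 6 · 1 = 6
  d = 101: Id(101) · 𝟙(606/101) = 101 · 1 = 101
  d = 202: Id(202) · 𝟙(606/202) = 202 · 1 = 202
  d = 303: Id(303) · 𝟙(606/303) = 303 · 1 = 303
  d = 606: Id(606) · 𝟙(606/606) = 606 · 1 = 606
Summing: (Id * 𝟙)(606) = 1 + 2 + 3 + 6 + 101 + 202 + 303 + 606 = 1224.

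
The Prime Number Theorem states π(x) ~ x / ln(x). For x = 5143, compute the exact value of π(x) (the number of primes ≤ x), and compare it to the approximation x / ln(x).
π(5143) = 685;  x/ln(x) ≈ 601.84;  relative error ≈ 12.14%.

Directly count primes up to 5143: π(5143) = 685. The PNT approximation gives 5143/ln(5143) ≈ 5143/8.54539 ≈ 601.84. Relative error (π(x) − x/ln(x)) / π(x) ≈ 12.14%; the approximation is known to undercount slightly (Li(x) is a better estimate).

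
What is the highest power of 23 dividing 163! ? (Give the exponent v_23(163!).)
v_23(163!) = 7

Legendre's formula: v_p(n!) = Σ_{k ≥ 1} ⌊n / p^k⌋. For p = 23, n = 163, the terms are:
  ⌊163/23^1⌋ = ⌊163/23⌋ = 7
(the next term ⌊163/23^2⌋ = 0, terminating the sum). Summing: v_23(163!) = 7 = 7.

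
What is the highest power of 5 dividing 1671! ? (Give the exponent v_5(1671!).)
v_5(1671!) = 415

Legendre's formula: v_p(n!) = Σ_{k ≥ 1} ⌊n / p^k⌋. For p = 5, n = 1671, the terms are:
  ⌊1671/5^1⌋ = ⌊1671/5⌋ = 334
  ⌊1671/5^2⌋ = ⌊1671/25⌋ = 66
  ⌊1671/5^3⌋ = ⌊1671/125⌋ = 13
  ⌊1671/5^4⌋ = ⌊1671/625⌋ = 2
(the next term ⌊1671/5^5⌋ = 0, terminating the sum). Summing: v_5(1671!) = 334 + 66 + 13 + 2 = 415.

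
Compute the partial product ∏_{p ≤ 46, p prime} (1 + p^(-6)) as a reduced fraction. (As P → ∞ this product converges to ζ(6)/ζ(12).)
∏ = 1359712698137872510059489328104656331148295030771712937358491632747920000/1336862024495300077504819810119357413472366273194284637902602168232026717

The primes p ≤ 46 are [2, 3, 5, 7, 11, 13, 17, 19, 23, 29, 31, 37, 41, 43]. For each, (1 + 1/p^6) = (p^6 + 1)/p^6. Multiplying these fractions over p ∈ [2, 3, 5, 7, 11, 13, 17, 19, 23, 29, 31, 37, 41, 43] gives 1359712698137872510059489328104656331148295030771712937358491632747920000/1336862024495300077504819810119357413472366273194284637902602168232026717. (In the limit P → ∞ this tends to ζ(6)/ζ(12).)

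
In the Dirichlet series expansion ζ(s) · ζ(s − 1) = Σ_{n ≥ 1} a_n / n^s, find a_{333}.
σ(333) = 494

In the product (Σ m^0/m^s)(Σ k / k^s) = Σ (Σ_{d | n} d) / n^s, the coefficient of 1/n^s is σ(n) = Σ_{d | n} d. For n = 333, divisors are [1, 3, 9, 37, 111, 333]; summing: σ(333) = 494.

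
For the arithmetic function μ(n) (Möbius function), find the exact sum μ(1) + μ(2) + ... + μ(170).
Σ_{n ≤ 170} μ(n) = -2

Compute μ(n) for each 1 ≤ n ≤ 170: μ(1) = 1, μ(2) = -1, μ(3) = -1, μ(4) = 0, μ(5) = -1, μ(6) = 1, μ(7) = -1, μ(8) = 0, μ(9) = 0, μ(10) = 1, μ(11) = -1, μ(12) = 0, μ(13) = -1, μ(14) = 1, μ(15) = 1, μ(16) = 0, μ(17) = -1, μ(18) = 0, μ(19) = -1, μ(20) = 0, μ(21) = 1, μ(22) = 1, μ(23) = -1, μ(24) = 0, μ(25) = 0, μ(26) = 1, μ(27) = 0, μ(28) = 0, μ(29) = -1, μ(30) = -1, μ(31) = -1, μ(32) = 0, μ(33) = 1, μ(34) = 1, μ(35) = 1, μ(36) = 0, μ(37) = -1, μ(38) = 1, μ(39) = 1, μ(40) = 0, μ(41) = -1, μ(42) = -1, μ(43) = -1, μ(44) = 0, μ(45) = 0, μ(46) = 1, μ(47) = -1, μ(48) = 0, μ(49) = 0, μ(50) = 0, μ(51) = 1, μ(52) = 0, μ(53) = -1, μ(54) = 0, μ(55) = 1, μ(56) = 0, μ(57) = 1, μ(58) = 1, μ(59) = -1, μ(60) = 0, μ(61) = -1, μ(62) = 1, μ(63) = 0, μ(64) = 0, μ(65) = 1, μ(66) = -1, μ(67) = -1, μ(68) = 0, μ(69) = 1, μ(70) = -1, μ(71) = -1, μ(72) = 0, μ(73) = -1, μ(74) = 1, μ(75) = 0, μ(76) = 0, μ(77) = 1, μ(78) = -1, μ(79) = -1, μ(80) = 0, μ(81) = 0, μ(82) = 1, μ(83) = -1, μ(84) = 0, μ(85) = 1, μ(86) = 1, μ(87) = 1, μ(88) = 0, μ(89) = -1, μ(90) = 0, μ(91) = 1, μ(92) = 0, μ(93) = 1, μ(94) = 1, μ(95) = 1, μ(96) = 0, μ(97) = -1, μ(98) = 0, μ(99) = 0, μ(100) = 0, μ(101) = -1, μ(102) = -1, μ(103) = -1, μ(104) = 0, μ(105) = -1, μ(106) = 1, μ(107) = -1, μ(108) = 0, μ(109) = -1, μ(110) = -1, μ(111) = 1, μ(112) = 0, μ(113) = -1, μ(114) = -1, μ(115) = 1, μ(116) = 0, μ(117) = 0, μ(118) = 1, μ(119) = 1, μ(120) = 0, μ(121) = 0, μ(122) = 1, μ(123) = 1, μ(124) = 0, μ(125) = 0, μ(126) = 0, μ(127) = -1, μ(128) = 0, μ(129) = 1, μ(130) = -1, μ(131) = -1, μ(132) = 0, μ(133) = 1, μ(134) = 1, μ(135) = 0, μ(136) = 0, μ(137) = -1, μ(138) = -1, μ(139) = -1, μ(140) = 0, μ(141) = 1, μ(142) = 1, μ(143) = 1, μ(144) = 0, μ(145) = 1, μ(146) = 1, μ(147) = 0, μ(148) = 0, μ(149) = -1, μ(150) = 0, μ(151) = -1, μ(152) = 0, μ(153) = 0, μ(154) = -1, μ(155) = 1, μ(156) = 0, μ(157) = -1, μ(158) = 1, μ(159) = 1, μ(160) = 0, μ(161) = 1, μ(162) = 0, μ(163) = -1, μ(164) = 0, μ(165) = -1, μ(166) = 1, μ(167) = -1, μ(168) = 0, μ(169) = 0, μ(170) = -1. Summing all 170 values: -2. (Mertens function M(x) = Σ_{n ≤ x} μ(n); on average M(x) should be small (PNT ⟺ M(x) = o(x)).)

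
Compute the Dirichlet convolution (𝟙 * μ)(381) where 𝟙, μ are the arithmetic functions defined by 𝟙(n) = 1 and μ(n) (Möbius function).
(𝟙 * μ)(381) = 0

Divisors of 381: [1, 3, 127, 381]. For each d | 381:
  d = 1: 𝟙(1) · μ(381/1) = 1 · 1 = 1
  d = 3: 𝟙(3) · μ(381/3) = 1 · -1 = -1
  d = 127: 𝟙(127) · μ(381/127) = 1 · -1 = -1
  d = 381: 𝟙(381) · μ(381/381) = 1 · 1 = 1
Summing: (𝟙 * μ)(381) = 1 + -1 + -1 + 1 = 0.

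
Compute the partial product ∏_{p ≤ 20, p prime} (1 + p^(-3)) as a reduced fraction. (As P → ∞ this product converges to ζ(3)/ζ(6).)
∏ = 223851228120576/189501362017825

The primes p ≤ 20 are [2, 3, 5, 7, 11, 13, 17, 19]. For each, (1 + 1/p^3) = (p^3 + 1)/p^3. Multiplying these fractions over p ∈ [2, 3, 5, 7, 11, 13, 17, 19] gives 223851228120576/189501362017825. (In the limit P → ∞ this tends to ζ(3)/ζ(6).)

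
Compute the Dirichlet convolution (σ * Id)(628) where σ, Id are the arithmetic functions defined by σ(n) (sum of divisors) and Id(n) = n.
(σ * Id)(628) = 5355

Divisors of 628: [1, 2, 4, 157, 314, 628]. For each d | 628:
  d = 1: σ(1) · Id(628/1) = 1 · 628 = 628
  d = 2: σ(2) · Id(628/2) = 3 · 314 = 942
  d = 4: σ(4) · Id(628/4) = 7 · 157 = 1099
  d = 157: σ(157) · Id(628/157) = 158 · 4 = 632
  d = 314: σ(314) · Id(628/314) = 474 · 2 = 948
  d = 628: σ(628) · Id(628/628) = 1106 · 1 = 1106
Summing: (σ * Id)(628) = 628 + 942 + 1099 + 632 + 948 + 1106 = 5355.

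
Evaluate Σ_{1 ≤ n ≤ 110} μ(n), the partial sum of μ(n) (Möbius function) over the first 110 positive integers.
Σ_{n ≤ 110} μ(n) = -5

Compute μ(n) for each 1 ≤ n ≤ 110: μ(1) = 1, μ(2) = -1, μ(3) = -1, μ(4) = 0, μ(5) = -1, μ(6) = 1, μ(7) = -1, μ(8) = 0, μ(9) = 0, μ(10) = 1, μ(11) = -1, μ(12) = 0, μ(13) = -1, μ(14) = 1, μ(15) = 1, μ(16) = 0, μ(17) = -1, μ(18) = 0, μ(19) = -1, μ(20) = 0, μ(21) = 1, μ(22) = 1, μ(23) = -1, μ(24) = 0, μ(25) = 0, μ(26) = 1, μ(27) = 0, μ(28) = 0, μ(29) = -1, μ(30) = -1, μ(31) = -1, μ(32) = 0, μ(33) = 1, μ(34) = 1, μ(35) = 1, μ(36) = 0, μ(37) = -1, μ(38) = 1, μ(39) = 1, μ(40) = 0, μ(41) = -1, μ(42) = -1, μ(43) = -1, μ(44) = 0, μ(45) = 0, μ(46) = 1, μ(47) = -1, μ(48) = 0, μ(49) = 0, μ(50) = 0, μ(51) = 1, μ(52) = 0, μ(53) = -1, μ(54) = 0, μ(55) = 1, μ(56) = 0, μ(57) = 1, μ(58) = 1, μ(59) = -1, μ(60) = 0, μ(61) = -1, μ(62) = 1, μ(63) = 0, μ(64) = 0, μ(65) = 1, μ(66) = -1, μ(67) = -1, μ(68) = 0, μ(69) = 1, μ(70) = -1, μ(71) = -1, μ(72) = 0, μ(73) = -1, μ(74) = 1, μ(75) = 0, μ(76) = 0, μ(77) = 1, μ(78) = -1, μ(79) = -1, μ(80) = 0, μ(81) = 0, μ(82) = 1, μ(83) = -1, μ(84) = 0, μ(85) = 1, μ(86) = 1, μ(87) = 1, μ(88) = 0, μ(89) = -1, μ(90) = 0, μ(91) = 1, μ(92) = 0, μ(93) = 1, μ(94) = 1, μ(95) = 1, μ(96) = 0, μ(97) = -1, μ(98) = 0, μ(99) = 0, μ(100) = 0, μ(101) = -1, μ(102) = -1, μ(103) = -1, μ(104) = 0, μ(105) = -1, μ(106) = 1, μ(107) = -1, μ(108) = 0, μ(109) = -1, μ(110) = -1. Summing all 110 values: -5. (Mertens function M(x) = Σ_{n ≤ x} μ(n); on average M(x) should be small (PNT ⟺ M(x) = o(x)).)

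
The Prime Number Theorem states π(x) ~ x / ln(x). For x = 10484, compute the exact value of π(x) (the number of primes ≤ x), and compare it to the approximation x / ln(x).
π(10484) = 1282;  x/ln(x) ≈ 1132.47;  relative error ≈ 11.66%.

Directly count primes up to 10484: π(10484) = 1282. The PNT approximation gives 10484/ln(10484) ≈ 10484/9.25761 ≈ 1132.47. Relative error (π(x) − x/ln(x)) / π(x) ≈ 11.66%; the approximation is known to undercount slightly (Li(x) is a better estimate).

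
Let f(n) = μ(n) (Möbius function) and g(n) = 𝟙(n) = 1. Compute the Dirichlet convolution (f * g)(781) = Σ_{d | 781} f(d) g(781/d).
(μ * 𝟙)(781) = 0

Divisors of 781: [1, 11, 71, 781]. For each d | 781:
  d = 1: μ(1) · 𝟙(781/1) = 1 · 1 = 1
  d = 11: μ(11) · 𝟙(781/11) = -1 · 1 = -1
  d = 71: μ(71) · 𝟙(781/71) = -1 · 1 = -1
  d = 781: μ(781) · 𝟙(781/781) = 1 · 1 = 1
Summing: (μ * 𝟙)(781) = 1 + -1 + -1 + 1 = 0.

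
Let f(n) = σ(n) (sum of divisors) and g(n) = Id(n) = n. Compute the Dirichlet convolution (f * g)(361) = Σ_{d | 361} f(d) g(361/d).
(σ * Id)(361) = 1122

Divisors of 361: [1, 19, 361]. For each d | 361:
  d = 1: σ(1) · Id(361/1) = 1 · 361 = 361
  d = 19: σ(19) · Id(361/19) = 20 · 19 = 380
  d = 361: σ(361) · Id(361/361) = 381 · 1 = 381
Summing: (σ * Id)(361) = 361 + 380 + 381 = 1122.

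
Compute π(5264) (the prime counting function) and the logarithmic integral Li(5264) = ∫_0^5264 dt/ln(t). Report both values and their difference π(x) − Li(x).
π(5264) = 698;  Li(5264) ≈ 715.18;  π(x) − Li(x) ≈ -17.18.

Direct count of primes ≤ 5264 gives π(5264) = 698. Numerical evaluation of the logarithmic integral gives Li(5264) ≈ 715.18. The difference π(x) − Li(x) ≈ -17.18 is typically negative for small/moderate x (Li(x) overestimates), though Littlewood's theorem shows this sign changes infinitely often.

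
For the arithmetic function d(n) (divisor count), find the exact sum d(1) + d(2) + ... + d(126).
Σ_{n ≤ 126} d(n) = 635

Compute d(n) for each 1 ≤ n ≤ 126: d(1) = 1, d(2) = 2, d(3) = 2, d(4) = 3, d(5) = 2, d(6) = 4, d(7) = 2, d(8) = 4, d(9) = 3, d(10) = 4, d(11) = 2, d(12) = 6, d(13) = 2, d(14) = 4, d(15) = 4, d(16) = 5, d(17) = 2, d(18) = 6, d(19) = 2, d(20) = 6, d(21) = 4, d(22) = 4, d(23) = 2, d(24) = 8, d(25) = 3, d(26) = 4, d(27) = 4, d(28) = 6, d(29) = 2, d(30) = 8, d(31) = 2, d(32) = 6, d(33) = 4, d(34) = 4, d(35) = 4, d(36) = 9, d(37) = 2, d(38) = 4, d(39) = 4, d(40) = 8, d(41) = 2, d(42) = 8, d(43) = 2, d(44) = 6, d(45) = 6, d(46) = 4, d(47) = 2, d(48) = 10, d(49) = 3, d(50) = 6, d(51) = 4, d(52) = 6, d(53) = 2, d(54) = 8, d(55) = 4, d(56) = 8, d(57) = 4, d(58) = 4, d(59) = 2, d(60) = 12, d(61) = 2, d(62) = 4, d(63) = 6, d(64) = 7, d(65) = 4, d(66) = 8, d(67) = 2, d(68) = 6, d(69) = 4, d(70) = 8, d(71) = 2, d(72) = 12, d(73) = 2, d(74) = 4, d(75) = 6, d(76) = 6, d(77) = 4, d(78) = 8, d(79) = 2, d(80) = 10, d(81) = 5, d(82) = 4, d(83) = 2, d(84) = 12, d(85) = 4, d(86) = 4, d(87) = 4, d(88) = 8, d(89) = 2, d(90) = 12, d(91) = 4, d(92) = 6, d(93) = 4, d(94) = 4, d(95) = 4, d(96) = 12, d(97) = 2, d(98) = 6, d(99) = 6, d(100) = 9, d(101) = 2, d(102) = 8, d(103) = 2, d(104) = 8, d(105) = 8, d(106) = 4, d(107) = 2, d(108) = 12, d(109) = 2, d(110) = 8, d(111) = 4, d(112) = 10, d(113) = 2, d(114) = 8, d(115) = 4, d(116) = 6, d(117) = 6, d(118) = 4, d(119) = 4, d(120) = 16, d(121) = 3, d(122) = 4, d(123) = 4, d(124) = 6, d(125) = 4, d(126) = 12. Summing all 126 values: 635. (Dirichlet's divisor formula: Σ_{n ≤ x} d(n) = x ln(x) + (2γ − 1) x + O(√x). For x = 126, the asymptotic estimate is ≈ 628.83.)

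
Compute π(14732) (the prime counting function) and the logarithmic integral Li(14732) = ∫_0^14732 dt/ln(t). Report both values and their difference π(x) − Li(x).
π(14732) = 1724;  Li(14732) ≈ 1748.73;  π(x) − Li(x) ≈ -24.73.

Direct count of primes ≤ 14732 gives π(14732) = 1724. Numerical evaluation of the logarithmic integral gives Li(14732) ≈ 1748.73. The difference π(x) − Li(x) ≈ -24.73 is typically negative for small/moderate x (Li(x) overestimates), though Littlewood's theorem shows this sign changes infinitely often.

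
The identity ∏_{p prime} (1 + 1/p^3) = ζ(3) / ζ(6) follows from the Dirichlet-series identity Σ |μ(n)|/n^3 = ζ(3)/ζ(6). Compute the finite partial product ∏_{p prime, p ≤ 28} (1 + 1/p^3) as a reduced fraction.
∏ = 16117288424681472/13642976755448975

The primes p ≤ 28 are [2, 3, 5, 7, 11, 13, 17, 19, 23]. For each, (1 + 1/p^3) = (p^3 + 1)/p^3. Multiplying these fractions over p ∈ [2, 3, 5, 7, 11, 13, 17, 19, 23] gives 16117288424681472/13642976755448975. (In the limit P → ∞ this tends to ζ(3)/ζ(6).)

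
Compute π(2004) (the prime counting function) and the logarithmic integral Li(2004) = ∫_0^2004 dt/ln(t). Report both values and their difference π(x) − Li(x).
π(2004) = 304;  Li(2004) ≈ 315.34;  π(x) − Li(x) ≈ -11.34.

Direct count of primes ≤ 2004 gives π(2004) = 304. Numerical evaluation of the logarithmic integral gives Li(2004) ≈ 315.34. The difference π(x) − Li(x) ≈ -11.34 is typically negative for small/moderate x (Li(x) overestimates), though Littlewood's theorem shows this sign changes infinitely often.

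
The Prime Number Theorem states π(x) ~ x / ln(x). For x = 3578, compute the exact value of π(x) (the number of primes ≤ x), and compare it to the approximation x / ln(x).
π(3578) = 500;  x/ln(x) ≈ 437.27;  relative error ≈ 12.55%.

Directly count primes up to 3578: π(3578) = 500. The PNT approximation gives 3578/ln(3578) ≈ 3578/8.18256 ≈ 437.27. Relative error (π(x) − x/ln(x)) / π(x) ≈ 12.55%; the approximation is known to undercount slightly (Li(x) is a better estimate).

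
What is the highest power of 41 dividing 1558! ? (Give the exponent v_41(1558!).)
v_41(1558!) = 38

Legendre's formula: v_p(n!) = Σ_{k ≥ 1} ⌊n / p^k⌋. For p = 41, n = 1558, the terms are:
  ⌊1558/41^1⌋ = ⌊1558/41⌋ = 38
(the next term ⌊1558/41^2⌋ = 0, terminating the sum). Summing: v_41(1558!) = 38 = 38.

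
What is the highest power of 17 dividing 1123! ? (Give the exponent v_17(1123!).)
v_17(1123!) = 69

Legendre's formula: v_p(n!) = Σ_{k ≥ 1} ⌊n / p^k⌋. For p = 17, n = 1123, the terms are:
  ⌊1123/17^1⌋ = ⌊1123/17⌋ = 66
  ⌊1123/17^2⌋ = ⌊1123/289⌋ = 3
(the next term ⌊1123/17^3⌋ = 0, terminating the sum). Summing: v_17(1123!) = 66 + 3 = 69.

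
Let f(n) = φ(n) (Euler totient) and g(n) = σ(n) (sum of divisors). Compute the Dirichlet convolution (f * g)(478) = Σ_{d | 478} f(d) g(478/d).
(φ * σ)(478) = 1912

Divisors of 478: [1, 2, 239, 478]. For each d | 478:
  d = 1: φ(1) · σ(478/1) = 1 · 720 = 720
  d = 2: φ(2) · σ(478/2) = 1 · 240 = 240
  d = 239: φ(239) · σ(478/239) = 238 · 3 = 714
  d = 478: φ(478) · σ(478/478) = 238 · 1 = 238
Summing: (φ * σ)(478) = 720 + 240 + 714 + 238 = 1912.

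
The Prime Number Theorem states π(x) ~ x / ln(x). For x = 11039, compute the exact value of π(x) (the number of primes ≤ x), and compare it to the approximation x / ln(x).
π(11039) = 1337;  x/ln(x) ≈ 1185.82;  relative error ≈ 11.31%.

Directly count primes up to 11039: π(11039) = 1337. The PNT approximation gives 11039/ln(11039) ≈ 11039/9.30919 ≈ 1185.82. Relative error (π(x) − x/ln(x)) / π(x) ≈ 11.31%; the approximation is known to undercount slightly (Li(x) is a better estimate).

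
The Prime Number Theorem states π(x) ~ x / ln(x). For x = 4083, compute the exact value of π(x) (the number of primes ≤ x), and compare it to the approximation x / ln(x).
π(4083) = 562;  x/ln(x) ≈ 491.06;  relative error ≈ 12.62%.

Directly count primes up to 4083: π(4083) = 562. The PNT approximation gives 4083/ln(4083) ≈ 4083/8.31459 ≈ 491.06. Relative error (π(x) − x/ln(x)) / π(x) ≈ 12.62%; the approximation is known to undercount slightly (Li(x) is a better estimate).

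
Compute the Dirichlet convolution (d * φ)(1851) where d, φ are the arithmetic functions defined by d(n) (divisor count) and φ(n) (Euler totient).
(d * φ)(1851) = 2472

Divisors of 1851: [1, 3, 617, 1851]. For each d | 1851:
  d = 1: d(1) · φ(1851/1) = 1 · 1232 = 1232
  d = 3: d(3) · φ(1851/3) = 2 · 616 = 1232
  d = 617: d(617) · φ(1851/617) = 2 · 2 = 4
  d = 1851: d(1851) · φ(1851/1851) = 4 · 1 = 4
Summing: (d * φ)(1851) = 1232 + 1232 + 4 + 4 = 2472.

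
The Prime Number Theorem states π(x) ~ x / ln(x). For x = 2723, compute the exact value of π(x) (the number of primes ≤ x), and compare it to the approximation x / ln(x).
π(2723) = 397;  x/ln(x) ≈ 344.27;  relative error ≈ 13.28%.

Directly count primes up to 2723: π(2723) = 397. The PNT approximation gives 2723/ln(2723) ≈ 2723/7.90949 ≈ 344.27. Relative error (π(x) − x/ln(x)) / π(x) ≈ 13.28%; the approximation is known to undercount slightly (Li(x) is a better estimate).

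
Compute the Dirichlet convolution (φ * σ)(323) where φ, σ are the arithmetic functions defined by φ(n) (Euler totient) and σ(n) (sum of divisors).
(φ * σ)(323) = 1292

Divisors of 323: [1, 17, 19, 323]. For each d | 323:
  d = 1: φ(1) · σ(323/1) = 1 · 360 = 360
  d = 17: φ(17) · σ(323/17) = 16 · 20 = 320
  d = 19: φ(19) · σ(323/19) = 18 · 18 = 324
  d = 323: φ(323) · σ(323/323) = 288 · 1 = 288
Summing: (φ * σ)(323) = 360 + 320 + 324 + 288 = 1292.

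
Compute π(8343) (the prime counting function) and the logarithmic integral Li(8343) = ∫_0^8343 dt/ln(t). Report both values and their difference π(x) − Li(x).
π(8343) = 1045;  Li(8343) ≈ 1064.49;  π(x) − Li(x) ≈ -19.49.

Direct count of primes ≤ 8343 gives π(8343) = 1045. Numerical evaluation of the logarithmic integral gives Li(8343) ≈ 1064.49. The difference π(x) − Li(x) ≈ -19.49 is typically negative for small/moderate x (Li(x) overestimates), though Littlewood's theorem shows this sign changes infinitely often.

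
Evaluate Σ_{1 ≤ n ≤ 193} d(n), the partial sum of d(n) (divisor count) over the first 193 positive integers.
Σ_{n ≤ 193} d(n) = 1049

Compute d(n) for each 1 ≤ n ≤ 193: d(1) = 1, d(2) = 2, d(3) = 2, d(4) = 3, d(5) = 2, d(6) = 4, d(7) = 2, d(8) = 4, d(9) = 3, d(10) = 4, d(11) = 2, d(12) = 6, d(13) = 2, d(14) = 4, d(15) = 4, d(16) = 5, d(17) = 2, d(18) = 6, d(19) = 2, d(20) = 6, d(21) = 4, d(22) = 4, d(23) = 2, d(24) = 8, d(25) = 3, d(26) = 4, d(27) = 4, d(28) = 6, d(29) = 2, d(30) = 8, d(31) = 2, d(32) = 6, d(33) = 4, d(34) = 4, d(35) = 4, d(36) = 9, d(37) = 2, d(38) = 4, d(39) = 4, d(40) = 8, d(41) = 2, d(42) = 8, d(43) = 2, d(44) = 6, d(45) = 6, d(46) = 4, d(47) = 2, d(48) = 10, d(49) = 3, d(50) = 6, d(51) = 4, d(52) = 6, d(53) = 2, d(54) = 8, d(55) = 4, d(56) = 8, d(57) = 4, d(58) = 4, d(59) = 2, d(60) = 12, d(61) = 2, d(62) = 4, d(63) = 6, d(64) = 7, d(65) = 4, d(66) = 8, d(67) = 2, d(68) = 6, d(69) = 4, d(70) = 8, d(71) = 2, d(72) = 12, d(73) = 2, d(74) = 4, d(75) = 6, d(76) = 6, d(77) = 4, d(78) = 8, d(79) = 2, d(80) = 10, d(81) = 5, d(82) = 4, d(83) = 2, d(84) = 12, d(85) = 4, d(86) = 4, d(87) = 4, d(88) = 8, d(89) = 2, d(90) = 12, d(91) = 4, d(92) = 6, d(93) = 4, d(94) = 4, d(95) = 4, d(96) = 12, d(97) = 2, d(98) = 6, d(99) = 6, d(100) = 9, d(101) = 2, d(102) = 8, d(103) = 2, d(104) = 8, d(105) = 8, d(106) = 4, d(107) = 2, d(108) = 12, d(109) = 2, d(110) = 8, d(111) = 4, d(112) = 10, d(113) = 2, d(114) = 8, d(115) = 4, d(116) = 6, d(117) = 6, d(118) = 4, d(119) = 4, d(120) = 16, d(121) = 3, d(122) = 4, d(123) = 4, d(124) = 6, d(125) = 4, d(126) = 12, d(127) = 2, d(128) = 8, d(129) = 4, d(130) = 8, d(131) = 2, d(132) = 12, d(133) = 4, d(134) = 4, d(135) = 8, d(136) = 8, d(137) = 2, d(138) = 8, d(139) = 2, d(140) = 12, d(141) = 4, d(142) = 4, d(143) = 4, d(144) = 15, d(145) = 4, d(146) = 4, d(147) = 6, d(148) = 6, d(149) = 2, d(150) = 12, d(151) = 2, d(152) = 8, d(153) = 6, d(154) = 8, d(155) = 4, d(156) = 12, d(157) = 2, d(158) = 4, d(159) = 4, d(160) = 12, d(161) = 4, d(162) = 10, d(163) = 2, d(164) = 6, d(165) = 8, d(166) = 4, d(167) = 2, d(168) = 16, d(169) = 3, d(170) = 8, d(171) = 6, d(172) = 6, d(173) = 2, d(174) = 8, d(175) = 6, d(176) = 10, d(177) = 4, d(178) = 4, d(179) = 2, d(180) = 18, d(181) = 2, d(182) = 8, d(183) = 4, d(184) = 8, d(185) = 4, d(186) = 8, d(187) = 4, d(188) = 6, d(189) = 8, d(190) = 8, d(191) = 2, d(192) = 14, d(193) = 2. Summing all 193 values: 1049. (Dirichlet's divisor formula: Σ_{n ≤ x} d(n) = x ln(x) + (2γ − 1) x + O(√x). For x = 193, the asymptotic estimate is ≈ 1045.50.)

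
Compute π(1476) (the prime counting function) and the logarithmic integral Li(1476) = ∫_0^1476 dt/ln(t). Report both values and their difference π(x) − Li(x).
π(1476) = 233;  Li(1476) ≈ 244.53;  π(x) − Li(x) ≈ -11.53.

Direct count of primes ≤ 1476 gives π(1476) = 233. Numerical evaluation of the logarithmic integral gives Li(1476) ≈ 244.53. The difference π(x) − Li(x) ≈ -11.53 is typically negative for small/moderate x (Li(x) overestimates), though Littlewood's theorem shows this sign changes infinitely often.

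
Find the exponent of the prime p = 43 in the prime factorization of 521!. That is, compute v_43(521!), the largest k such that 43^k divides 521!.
v_43(521!) = 12

Legendre's formula: v_p(n!) = Σ_{k ≥ 1} ⌊n / p^k⌋. For p = 43, n = 521, the terms are:
  ⌊521/43^1⌋ = ⌊521/43⌋ = 12
(the next term ⌊521/43^2⌋ = 0, terminating the sum). Summing: v_43(521!) = 12 = 12.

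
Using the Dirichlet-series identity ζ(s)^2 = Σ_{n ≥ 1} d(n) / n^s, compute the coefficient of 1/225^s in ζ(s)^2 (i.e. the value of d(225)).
d(225) = 9

ζ(s)^2 = (Σ 1/m^s)(Σ 1/k^s). The coefficient of 1/n^s in the product is the number of ordered pairs (m, k) with mk = n, which equals d(n). For n = 225, divisors are [1, 3, 5, 9, 15, 25, 45, 75, 225], so d(225) = 9.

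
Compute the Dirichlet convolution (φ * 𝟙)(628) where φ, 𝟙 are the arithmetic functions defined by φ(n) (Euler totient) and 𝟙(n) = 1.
(φ * 𝟙)(628) = 628

Divisors of 628: [1, 2, 4, 157, 314, 628]. For each d | 628:
  d = 1: φ(1) · 𝟙(628/1) = 1 · 1 = 1
  d = 2: φ(2) · 𝟙(628/2) = 1 · 1 = 1
  d = 4: φ(4) · 𝟙(628/4) = 2 · 1 = 2
  d = 157: φ(157) · 𝟙(628/157) = 156 · 1 = 156
  d = 314: φ(314) · 𝟙(628/314) = 156 · 1 = 156
  d = 628: φ(628) · 𝟙(628/628) = 312 · 1 = 312
Summing: (φ * 𝟙)(628) = 1 + 1 + 2 + 156 + 156 + 312 = 628.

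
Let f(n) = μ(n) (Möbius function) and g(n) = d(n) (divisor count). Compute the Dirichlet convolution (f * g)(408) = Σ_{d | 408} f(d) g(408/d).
(μ * d)(408) = 1

Divisors of 408: [1, 2, 3, 4, 6, 8, 12, 17, 24, 34, 51, 68, 102, 136, 204, 408]. For each d | 408:
  d = 1: μ(1) · d(408/1) = 1 · 16 = 16
  d = 2: μ(2) · d(408/2) = -1 · 12 = -12
  d = 3: μ(3) · d(408/3) = -1 · 8 = -8
  d = 4: μ(4) · d(408/4) = 0 · 8 = 0
  d = 6: μ(6) · d(408/6) = 1 · 6 = 6
  d = 8: μ(8) · d(408/8) = 0 · 4 = 0
  d = 12: μ(12) · d(408/12) = 0 · 4 = 0
  d = 17: μ(17) · d(408/17) = -1 · 8 = -8
  d = 24: μ(24) · d(408/24) = 0 · 2 = 0
  d = 34: μ(34) · d(408/34) = 1 · 6 = 6
  d = 51: μ(51) · d(408/51) = 1 · 4 = 4
  d = 68: μ(68) · d(408/68) = 0 · 4 = 0
  d = 102: μ(102) · d(408/102) = -1 · 3 = -3
  d = 136: μ(136) · d(408/136) = 0 · 2 = 0
  d = 204: μ(204) · d(408/204) = 0 · 2 = 0
  d = 408: μ(408) · d(408/408) = 0 · 1 = 0
Summing: (μ * d)(408) = 16 + -12 + -8 + 0 + 6 + 0 + 0 + -8 + 0 + 6 + 4 + 0 + -3 + 0 + 0 + 0 = 1.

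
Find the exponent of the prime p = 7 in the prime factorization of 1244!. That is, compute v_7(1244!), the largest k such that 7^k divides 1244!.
v_7(1244!) = 205

Legendre's formula: v_p(n!) = Σ_{k ≥ 1} ⌊n / p^k⌋. For p = 7, n = 1244, the terms are:
  ⌊1244/7^1⌋ = ⌊1244/7⌋ = 177
  ⌊1244/7^2⌋ = ⌊1244/49⌋ = 25
  ⌊1244/7^3⌋ = ⌊1244/343⌋ = 3
(the next term ⌊1244/7^4⌋ = 0, terminating the sum). Summing: v_7(1244!) = 177 + 25 + 3 = 205.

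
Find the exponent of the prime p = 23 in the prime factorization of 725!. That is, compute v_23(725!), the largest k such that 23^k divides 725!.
v_23(725!) = 32

Legendre's formula: v_p(n!) = Σ_{k ≥ 1} ⌊n / p^k⌋. For p = 23, n = 725, the terms are:
  ⌊725/23^1⌋ = ⌊725/23⌋ = 31
  ⌊725/23^2⌋ = ⌊725/529⌋ = 1
(the next term ⌊725/23^3⌋ = 0, terminating the sum). Summing: v_23(725!) = 31 + 1 = 32.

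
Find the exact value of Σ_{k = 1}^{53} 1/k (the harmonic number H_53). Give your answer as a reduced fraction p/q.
H_53 = 748469853272339196210427/164249358725037825439200

Direct summation: H_53 = 1 + 1/2 + ... + 1/53. The least common denominator is lcm(1, ..., 53) = 164249358725037825439200; over this denominator the numerator is 164249358725037825439200 + 82124679362518912719600 + 54749786241679275146400 + 41062339681259456359800 + 32849871745007565087840 + 27374893120839637573200 + 23464194103576832205600 + 20531169840629728179900 + 18249928747226425048800 + 16424935872503782543920 + 14931759884094347767200 + 13687446560419818786600 + 12634566055772140418400 + 11732097051788416102800 + 10949957248335855029280 + 10265584920314864089950 + 9661726983825754437600 + 9124964373613212524400 + 8644703090791464496800 + 8212467936251891271960 + 7821398034525610735200 + 7465879942047173883600 + 7141276466305992410400 + 6843723280209909393300 + 6569974349001513017568 + 6317283027886070209200 + 6083309582408808349600 + 5866048525894208051400 + 5663770990518545704800 + 5474978624167927514640 + 5298366410485091143200 + 5132792460157432044975 + 4977253294698115922400 + 4830863491912877218800 + 4692838820715366441120 + 4562482186806606262200 + 4439171857433454741600 + 4322351545395732248400 + 4211522018590713472800 + 4106233968125945635980 + 4006081920122873791200 + 3910699017262805367600 + 3819752528489251754400 + 3732939971023586941800 + 3649985749445285009760 + 3570638233152996205200 + 3494667206915698413600 + 3421861640104954696650 + 3352027729082404600800 + 3284987174500756508784 + 3220575661275251479200 + 3158641513943035104600 + 3099044504245996706400 = 748469853272339196210427, so H_53 = 748469853272339196210427/164249358725037825439200 (already in lowest terms) ≈ 4.55691. (The PNT-adjacent estimate ln(53) + γ ≈ 4.54751 matches within O(1/n).)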